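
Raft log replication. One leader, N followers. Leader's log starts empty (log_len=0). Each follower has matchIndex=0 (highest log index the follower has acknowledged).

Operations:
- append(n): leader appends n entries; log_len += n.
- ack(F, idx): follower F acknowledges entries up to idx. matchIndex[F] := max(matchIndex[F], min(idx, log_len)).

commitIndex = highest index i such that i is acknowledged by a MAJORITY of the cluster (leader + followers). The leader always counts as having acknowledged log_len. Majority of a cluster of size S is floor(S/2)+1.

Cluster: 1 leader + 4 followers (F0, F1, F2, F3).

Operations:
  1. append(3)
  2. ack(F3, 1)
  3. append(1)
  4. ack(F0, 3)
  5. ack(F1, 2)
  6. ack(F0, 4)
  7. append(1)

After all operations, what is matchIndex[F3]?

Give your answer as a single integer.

Op 1: append 3 -> log_len=3
Op 2: F3 acks idx 1 -> match: F0=0 F1=0 F2=0 F3=1; commitIndex=0
Op 3: append 1 -> log_len=4
Op 4: F0 acks idx 3 -> match: F0=3 F1=0 F2=0 F3=1; commitIndex=1
Op 5: F1 acks idx 2 -> match: F0=3 F1=2 F2=0 F3=1; commitIndex=2
Op 6: F0 acks idx 4 -> match: F0=4 F1=2 F2=0 F3=1; commitIndex=2
Op 7: append 1 -> log_len=5

Answer: 1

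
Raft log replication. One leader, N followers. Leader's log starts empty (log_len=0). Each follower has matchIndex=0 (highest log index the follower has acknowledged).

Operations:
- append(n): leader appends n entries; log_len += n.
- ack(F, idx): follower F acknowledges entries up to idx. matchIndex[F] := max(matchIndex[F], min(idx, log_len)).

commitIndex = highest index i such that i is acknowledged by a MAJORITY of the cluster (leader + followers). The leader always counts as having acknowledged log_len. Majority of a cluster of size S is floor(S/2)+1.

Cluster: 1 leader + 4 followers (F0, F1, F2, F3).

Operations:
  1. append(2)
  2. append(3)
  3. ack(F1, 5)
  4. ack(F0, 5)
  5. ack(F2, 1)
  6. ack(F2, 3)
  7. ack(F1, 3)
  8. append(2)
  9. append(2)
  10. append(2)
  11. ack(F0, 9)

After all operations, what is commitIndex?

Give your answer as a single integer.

Op 1: append 2 -> log_len=2
Op 2: append 3 -> log_len=5
Op 3: F1 acks idx 5 -> match: F0=0 F1=5 F2=0 F3=0; commitIndex=0
Op 4: F0 acks idx 5 -> match: F0=5 F1=5 F2=0 F3=0; commitIndex=5
Op 5: F2 acks idx 1 -> match: F0=5 F1=5 F2=1 F3=0; commitIndex=5
Op 6: F2 acks idx 3 -> match: F0=5 F1=5 F2=3 F3=0; commitIndex=5
Op 7: F1 acks idx 3 -> match: F0=5 F1=5 F2=3 F3=0; commitIndex=5
Op 8: append 2 -> log_len=7
Op 9: append 2 -> log_len=9
Op 10: append 2 -> log_len=11
Op 11: F0 acks idx 9 -> match: F0=9 F1=5 F2=3 F3=0; commitIndex=5

Answer: 5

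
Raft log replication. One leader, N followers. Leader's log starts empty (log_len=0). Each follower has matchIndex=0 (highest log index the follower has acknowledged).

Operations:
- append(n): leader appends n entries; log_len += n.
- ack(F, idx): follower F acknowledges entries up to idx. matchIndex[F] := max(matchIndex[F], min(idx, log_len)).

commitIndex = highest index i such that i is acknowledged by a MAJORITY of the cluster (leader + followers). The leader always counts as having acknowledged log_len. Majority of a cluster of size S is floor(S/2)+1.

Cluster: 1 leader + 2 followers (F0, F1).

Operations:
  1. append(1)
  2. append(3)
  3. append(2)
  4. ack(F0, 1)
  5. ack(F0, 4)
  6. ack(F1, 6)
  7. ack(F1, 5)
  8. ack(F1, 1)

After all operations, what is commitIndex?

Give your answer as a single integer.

Op 1: append 1 -> log_len=1
Op 2: append 3 -> log_len=4
Op 3: append 2 -> log_len=6
Op 4: F0 acks idx 1 -> match: F0=1 F1=0; commitIndex=1
Op 5: F0 acks idx 4 -> match: F0=4 F1=0; commitIndex=4
Op 6: F1 acks idx 6 -> match: F0=4 F1=6; commitIndex=6
Op 7: F1 acks idx 5 -> match: F0=4 F1=6; commitIndex=6
Op 8: F1 acks idx 1 -> match: F0=4 F1=6; commitIndex=6

Answer: 6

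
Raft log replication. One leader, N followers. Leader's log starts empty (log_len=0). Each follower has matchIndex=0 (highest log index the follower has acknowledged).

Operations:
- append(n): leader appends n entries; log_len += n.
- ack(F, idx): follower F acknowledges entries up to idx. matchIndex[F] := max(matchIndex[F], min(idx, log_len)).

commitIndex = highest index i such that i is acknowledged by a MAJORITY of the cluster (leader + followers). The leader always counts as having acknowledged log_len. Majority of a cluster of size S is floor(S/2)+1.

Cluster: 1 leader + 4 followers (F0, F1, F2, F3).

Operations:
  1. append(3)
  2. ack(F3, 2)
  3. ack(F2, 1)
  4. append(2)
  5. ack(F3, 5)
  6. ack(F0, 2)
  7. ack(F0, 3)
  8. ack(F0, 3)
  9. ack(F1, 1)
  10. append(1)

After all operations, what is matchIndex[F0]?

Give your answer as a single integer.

Op 1: append 3 -> log_len=3
Op 2: F3 acks idx 2 -> match: F0=0 F1=0 F2=0 F3=2; commitIndex=0
Op 3: F2 acks idx 1 -> match: F0=0 F1=0 F2=1 F3=2; commitIndex=1
Op 4: append 2 -> log_len=5
Op 5: F3 acks idx 5 -> match: F0=0 F1=0 F2=1 F3=5; commitIndex=1
Op 6: F0 acks idx 2 -> match: F0=2 F1=0 F2=1 F3=5; commitIndex=2
Op 7: F0 acks idx 3 -> match: F0=3 F1=0 F2=1 F3=5; commitIndex=3
Op 8: F0 acks idx 3 -> match: F0=3 F1=0 F2=1 F3=5; commitIndex=3
Op 9: F1 acks idx 1 -> match: F0=3 F1=1 F2=1 F3=5; commitIndex=3
Op 10: append 1 -> log_len=6

Answer: 3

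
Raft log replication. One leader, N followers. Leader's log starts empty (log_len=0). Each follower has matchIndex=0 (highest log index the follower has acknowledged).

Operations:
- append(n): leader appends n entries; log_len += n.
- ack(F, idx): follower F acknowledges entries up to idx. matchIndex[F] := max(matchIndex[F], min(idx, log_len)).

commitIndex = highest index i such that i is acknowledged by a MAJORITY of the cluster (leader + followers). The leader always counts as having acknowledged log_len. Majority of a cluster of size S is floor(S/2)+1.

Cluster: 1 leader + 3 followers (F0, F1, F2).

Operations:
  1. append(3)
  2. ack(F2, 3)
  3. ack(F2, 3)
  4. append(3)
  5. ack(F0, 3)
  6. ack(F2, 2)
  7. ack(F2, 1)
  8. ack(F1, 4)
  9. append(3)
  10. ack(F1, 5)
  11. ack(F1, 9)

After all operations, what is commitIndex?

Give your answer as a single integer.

Answer: 3

Derivation:
Op 1: append 3 -> log_len=3
Op 2: F2 acks idx 3 -> match: F0=0 F1=0 F2=3; commitIndex=0
Op 3: F2 acks idx 3 -> match: F0=0 F1=0 F2=3; commitIndex=0
Op 4: append 3 -> log_len=6
Op 5: F0 acks idx 3 -> match: F0=3 F1=0 F2=3; commitIndex=3
Op 6: F2 acks idx 2 -> match: F0=3 F1=0 F2=3; commitIndex=3
Op 7: F2 acks idx 1 -> match: F0=3 F1=0 F2=3; commitIndex=3
Op 8: F1 acks idx 4 -> match: F0=3 F1=4 F2=3; commitIndex=3
Op 9: append 3 -> log_len=9
Op 10: F1 acks idx 5 -> match: F0=3 F1=5 F2=3; commitIndex=3
Op 11: F1 acks idx 9 -> match: F0=3 F1=9 F2=3; commitIndex=3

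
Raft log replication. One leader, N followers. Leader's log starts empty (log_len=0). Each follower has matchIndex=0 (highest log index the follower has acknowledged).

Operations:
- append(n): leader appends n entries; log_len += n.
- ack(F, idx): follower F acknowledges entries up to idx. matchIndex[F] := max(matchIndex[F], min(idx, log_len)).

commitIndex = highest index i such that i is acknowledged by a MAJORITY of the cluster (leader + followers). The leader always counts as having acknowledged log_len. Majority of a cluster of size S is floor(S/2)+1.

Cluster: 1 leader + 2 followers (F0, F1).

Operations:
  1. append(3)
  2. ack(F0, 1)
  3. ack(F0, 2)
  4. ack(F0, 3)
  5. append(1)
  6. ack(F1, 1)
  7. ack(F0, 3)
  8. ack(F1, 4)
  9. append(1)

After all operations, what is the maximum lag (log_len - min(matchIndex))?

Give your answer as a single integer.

Op 1: append 3 -> log_len=3
Op 2: F0 acks idx 1 -> match: F0=1 F1=0; commitIndex=1
Op 3: F0 acks idx 2 -> match: F0=2 F1=0; commitIndex=2
Op 4: F0 acks idx 3 -> match: F0=3 F1=0; commitIndex=3
Op 5: append 1 -> log_len=4
Op 6: F1 acks idx 1 -> match: F0=3 F1=1; commitIndex=3
Op 7: F0 acks idx 3 -> match: F0=3 F1=1; commitIndex=3
Op 8: F1 acks idx 4 -> match: F0=3 F1=4; commitIndex=4
Op 9: append 1 -> log_len=5

Answer: 2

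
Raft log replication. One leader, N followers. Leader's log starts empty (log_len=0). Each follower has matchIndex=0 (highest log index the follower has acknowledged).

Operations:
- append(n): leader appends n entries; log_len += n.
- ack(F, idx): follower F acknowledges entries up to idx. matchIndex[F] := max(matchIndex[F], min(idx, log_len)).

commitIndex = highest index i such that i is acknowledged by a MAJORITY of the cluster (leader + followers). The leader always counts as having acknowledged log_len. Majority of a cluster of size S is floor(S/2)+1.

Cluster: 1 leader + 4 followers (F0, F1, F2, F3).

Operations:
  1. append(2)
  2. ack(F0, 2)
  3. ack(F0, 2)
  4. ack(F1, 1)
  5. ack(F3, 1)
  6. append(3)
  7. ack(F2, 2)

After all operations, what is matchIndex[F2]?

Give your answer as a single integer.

Answer: 2

Derivation:
Op 1: append 2 -> log_len=2
Op 2: F0 acks idx 2 -> match: F0=2 F1=0 F2=0 F3=0; commitIndex=0
Op 3: F0 acks idx 2 -> match: F0=2 F1=0 F2=0 F3=0; commitIndex=0
Op 4: F1 acks idx 1 -> match: F0=2 F1=1 F2=0 F3=0; commitIndex=1
Op 5: F3 acks idx 1 -> match: F0=2 F1=1 F2=0 F3=1; commitIndex=1
Op 6: append 3 -> log_len=5
Op 7: F2 acks idx 2 -> match: F0=2 F1=1 F2=2 F3=1; commitIndex=2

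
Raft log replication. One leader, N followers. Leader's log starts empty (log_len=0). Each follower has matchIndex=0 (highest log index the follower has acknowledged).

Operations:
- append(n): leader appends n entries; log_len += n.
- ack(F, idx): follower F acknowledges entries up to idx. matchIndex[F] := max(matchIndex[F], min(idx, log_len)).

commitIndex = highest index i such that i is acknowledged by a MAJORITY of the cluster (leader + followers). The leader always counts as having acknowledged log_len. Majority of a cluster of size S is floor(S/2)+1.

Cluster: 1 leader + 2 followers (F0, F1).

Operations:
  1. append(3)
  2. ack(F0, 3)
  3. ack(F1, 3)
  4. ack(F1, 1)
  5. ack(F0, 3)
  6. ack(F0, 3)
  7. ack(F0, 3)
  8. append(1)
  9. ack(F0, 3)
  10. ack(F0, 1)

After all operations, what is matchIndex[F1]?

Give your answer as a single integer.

Op 1: append 3 -> log_len=3
Op 2: F0 acks idx 3 -> match: F0=3 F1=0; commitIndex=3
Op 3: F1 acks idx 3 -> match: F0=3 F1=3; commitIndex=3
Op 4: F1 acks idx 1 -> match: F0=3 F1=3; commitIndex=3
Op 5: F0 acks idx 3 -> match: F0=3 F1=3; commitIndex=3
Op 6: F0 acks idx 3 -> match: F0=3 F1=3; commitIndex=3
Op 7: F0 acks idx 3 -> match: F0=3 F1=3; commitIndex=3
Op 8: append 1 -> log_len=4
Op 9: F0 acks idx 3 -> match: F0=3 F1=3; commitIndex=3
Op 10: F0 acks idx 1 -> match: F0=3 F1=3; commitIndex=3

Answer: 3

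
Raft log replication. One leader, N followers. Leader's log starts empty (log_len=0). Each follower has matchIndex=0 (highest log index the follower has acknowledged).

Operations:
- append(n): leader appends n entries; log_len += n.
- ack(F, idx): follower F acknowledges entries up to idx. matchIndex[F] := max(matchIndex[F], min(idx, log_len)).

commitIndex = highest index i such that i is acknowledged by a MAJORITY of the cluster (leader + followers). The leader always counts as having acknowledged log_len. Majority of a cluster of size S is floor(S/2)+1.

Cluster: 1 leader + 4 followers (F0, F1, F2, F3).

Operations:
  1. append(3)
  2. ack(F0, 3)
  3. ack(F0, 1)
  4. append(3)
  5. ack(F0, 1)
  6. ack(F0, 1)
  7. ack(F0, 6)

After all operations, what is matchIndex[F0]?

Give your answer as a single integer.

Op 1: append 3 -> log_len=3
Op 2: F0 acks idx 3 -> match: F0=3 F1=0 F2=0 F3=0; commitIndex=0
Op 3: F0 acks idx 1 -> match: F0=3 F1=0 F2=0 F3=0; commitIndex=0
Op 4: append 3 -> log_len=6
Op 5: F0 acks idx 1 -> match: F0=3 F1=0 F2=0 F3=0; commitIndex=0
Op 6: F0 acks idx 1 -> match: F0=3 F1=0 F2=0 F3=0; commitIndex=0
Op 7: F0 acks idx 6 -> match: F0=6 F1=0 F2=0 F3=0; commitIndex=0

Answer: 6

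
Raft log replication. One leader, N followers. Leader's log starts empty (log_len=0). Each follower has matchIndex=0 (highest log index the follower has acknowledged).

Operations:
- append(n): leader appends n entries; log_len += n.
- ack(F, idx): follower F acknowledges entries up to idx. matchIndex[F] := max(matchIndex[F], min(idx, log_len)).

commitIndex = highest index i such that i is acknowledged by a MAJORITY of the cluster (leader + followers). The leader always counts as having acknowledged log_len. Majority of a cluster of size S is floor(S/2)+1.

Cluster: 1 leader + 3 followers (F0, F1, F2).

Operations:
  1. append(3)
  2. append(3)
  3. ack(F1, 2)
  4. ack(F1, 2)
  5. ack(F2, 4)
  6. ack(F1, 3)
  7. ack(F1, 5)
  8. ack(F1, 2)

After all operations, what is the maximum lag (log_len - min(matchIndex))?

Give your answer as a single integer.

Op 1: append 3 -> log_len=3
Op 2: append 3 -> log_len=6
Op 3: F1 acks idx 2 -> match: F0=0 F1=2 F2=0; commitIndex=0
Op 4: F1 acks idx 2 -> match: F0=0 F1=2 F2=0; commitIndex=0
Op 5: F2 acks idx 4 -> match: F0=0 F1=2 F2=4; commitIndex=2
Op 6: F1 acks idx 3 -> match: F0=0 F1=3 F2=4; commitIndex=3
Op 7: F1 acks idx 5 -> match: F0=0 F1=5 F2=4; commitIndex=4
Op 8: F1 acks idx 2 -> match: F0=0 F1=5 F2=4; commitIndex=4

Answer: 6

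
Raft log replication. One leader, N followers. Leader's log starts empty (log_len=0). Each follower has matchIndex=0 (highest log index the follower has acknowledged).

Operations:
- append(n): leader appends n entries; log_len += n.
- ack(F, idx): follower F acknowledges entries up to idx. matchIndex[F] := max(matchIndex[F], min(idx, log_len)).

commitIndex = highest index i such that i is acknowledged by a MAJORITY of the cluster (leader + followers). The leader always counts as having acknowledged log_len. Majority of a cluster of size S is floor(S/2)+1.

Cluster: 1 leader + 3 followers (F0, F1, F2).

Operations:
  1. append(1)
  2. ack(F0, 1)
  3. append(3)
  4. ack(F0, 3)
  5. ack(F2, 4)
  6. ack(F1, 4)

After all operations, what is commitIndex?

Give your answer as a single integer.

Answer: 4

Derivation:
Op 1: append 1 -> log_len=1
Op 2: F0 acks idx 1 -> match: F0=1 F1=0 F2=0; commitIndex=0
Op 3: append 3 -> log_len=4
Op 4: F0 acks idx 3 -> match: F0=3 F1=0 F2=0; commitIndex=0
Op 5: F2 acks idx 4 -> match: F0=3 F1=0 F2=4; commitIndex=3
Op 6: F1 acks idx 4 -> match: F0=3 F1=4 F2=4; commitIndex=4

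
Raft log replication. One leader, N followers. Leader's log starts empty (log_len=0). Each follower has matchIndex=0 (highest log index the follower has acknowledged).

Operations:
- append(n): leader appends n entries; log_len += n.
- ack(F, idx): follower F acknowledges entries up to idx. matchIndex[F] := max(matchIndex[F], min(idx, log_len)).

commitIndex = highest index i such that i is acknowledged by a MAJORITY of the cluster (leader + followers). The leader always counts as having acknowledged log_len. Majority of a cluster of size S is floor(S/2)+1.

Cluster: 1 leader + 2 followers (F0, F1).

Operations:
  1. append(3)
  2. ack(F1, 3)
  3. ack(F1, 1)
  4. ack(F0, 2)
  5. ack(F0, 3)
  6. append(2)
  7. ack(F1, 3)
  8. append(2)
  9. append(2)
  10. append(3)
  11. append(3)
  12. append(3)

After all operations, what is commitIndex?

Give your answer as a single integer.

Answer: 3

Derivation:
Op 1: append 3 -> log_len=3
Op 2: F1 acks idx 3 -> match: F0=0 F1=3; commitIndex=3
Op 3: F1 acks idx 1 -> match: F0=0 F1=3; commitIndex=3
Op 4: F0 acks idx 2 -> match: F0=2 F1=3; commitIndex=3
Op 5: F0 acks idx 3 -> match: F0=3 F1=3; commitIndex=3
Op 6: append 2 -> log_len=5
Op 7: F1 acks idx 3 -> match: F0=3 F1=3; commitIndex=3
Op 8: append 2 -> log_len=7
Op 9: append 2 -> log_len=9
Op 10: append 3 -> log_len=12
Op 11: append 3 -> log_len=15
Op 12: append 3 -> log_len=18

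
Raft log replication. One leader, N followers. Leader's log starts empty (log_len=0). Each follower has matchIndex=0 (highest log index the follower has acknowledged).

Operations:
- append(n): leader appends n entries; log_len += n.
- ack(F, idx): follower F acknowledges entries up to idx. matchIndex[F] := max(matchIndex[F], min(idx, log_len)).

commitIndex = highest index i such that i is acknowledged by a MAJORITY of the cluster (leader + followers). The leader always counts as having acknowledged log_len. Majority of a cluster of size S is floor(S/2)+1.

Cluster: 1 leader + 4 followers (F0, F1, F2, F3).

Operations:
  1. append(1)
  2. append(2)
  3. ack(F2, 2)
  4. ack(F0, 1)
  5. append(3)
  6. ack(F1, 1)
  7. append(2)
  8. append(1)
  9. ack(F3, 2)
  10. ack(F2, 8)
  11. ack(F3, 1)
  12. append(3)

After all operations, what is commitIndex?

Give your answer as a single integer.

Op 1: append 1 -> log_len=1
Op 2: append 2 -> log_len=3
Op 3: F2 acks idx 2 -> match: F0=0 F1=0 F2=2 F3=0; commitIndex=0
Op 4: F0 acks idx 1 -> match: F0=1 F1=0 F2=2 F3=0; commitIndex=1
Op 5: append 3 -> log_len=6
Op 6: F1 acks idx 1 -> match: F0=1 F1=1 F2=2 F3=0; commitIndex=1
Op 7: append 2 -> log_len=8
Op 8: append 1 -> log_len=9
Op 9: F3 acks idx 2 -> match: F0=1 F1=1 F2=2 F3=2; commitIndex=2
Op 10: F2 acks idx 8 -> match: F0=1 F1=1 F2=8 F3=2; commitIndex=2
Op 11: F3 acks idx 1 -> match: F0=1 F1=1 F2=8 F3=2; commitIndex=2
Op 12: append 3 -> log_len=12

Answer: 2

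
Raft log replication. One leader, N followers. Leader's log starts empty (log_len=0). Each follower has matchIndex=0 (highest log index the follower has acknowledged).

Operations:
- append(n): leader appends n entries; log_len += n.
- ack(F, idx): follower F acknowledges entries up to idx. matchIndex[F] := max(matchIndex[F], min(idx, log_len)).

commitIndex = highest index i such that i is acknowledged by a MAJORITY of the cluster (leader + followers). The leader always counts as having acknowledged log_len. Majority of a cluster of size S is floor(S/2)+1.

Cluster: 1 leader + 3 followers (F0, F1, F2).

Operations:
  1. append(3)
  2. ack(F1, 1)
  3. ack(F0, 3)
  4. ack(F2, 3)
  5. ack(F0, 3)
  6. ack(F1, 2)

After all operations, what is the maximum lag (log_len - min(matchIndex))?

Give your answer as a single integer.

Answer: 1

Derivation:
Op 1: append 3 -> log_len=3
Op 2: F1 acks idx 1 -> match: F0=0 F1=1 F2=0; commitIndex=0
Op 3: F0 acks idx 3 -> match: F0=3 F1=1 F2=0; commitIndex=1
Op 4: F2 acks idx 3 -> match: F0=3 F1=1 F2=3; commitIndex=3
Op 5: F0 acks idx 3 -> match: F0=3 F1=1 F2=3; commitIndex=3
Op 6: F1 acks idx 2 -> match: F0=3 F1=2 F2=3; commitIndex=3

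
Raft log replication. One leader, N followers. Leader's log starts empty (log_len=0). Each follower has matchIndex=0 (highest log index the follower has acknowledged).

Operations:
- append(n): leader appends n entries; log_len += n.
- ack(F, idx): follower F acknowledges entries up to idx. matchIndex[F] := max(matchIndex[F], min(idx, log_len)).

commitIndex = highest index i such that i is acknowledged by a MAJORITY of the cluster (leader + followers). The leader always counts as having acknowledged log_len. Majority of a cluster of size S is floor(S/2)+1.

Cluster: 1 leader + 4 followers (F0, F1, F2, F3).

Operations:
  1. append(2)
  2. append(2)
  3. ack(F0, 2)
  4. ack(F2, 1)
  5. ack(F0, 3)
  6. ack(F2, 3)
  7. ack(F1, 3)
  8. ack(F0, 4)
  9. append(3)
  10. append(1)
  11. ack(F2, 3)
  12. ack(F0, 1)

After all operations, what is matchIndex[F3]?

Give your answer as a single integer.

Answer: 0

Derivation:
Op 1: append 2 -> log_len=2
Op 2: append 2 -> log_len=4
Op 3: F0 acks idx 2 -> match: F0=2 F1=0 F2=0 F3=0; commitIndex=0
Op 4: F2 acks idx 1 -> match: F0=2 F1=0 F2=1 F3=0; commitIndex=1
Op 5: F0 acks idx 3 -> match: F0=3 F1=0 F2=1 F3=0; commitIndex=1
Op 6: F2 acks idx 3 -> match: F0=3 F1=0 F2=3 F3=0; commitIndex=3
Op 7: F1 acks idx 3 -> match: F0=3 F1=3 F2=3 F3=0; commitIndex=3
Op 8: F0 acks idx 4 -> match: F0=4 F1=3 F2=3 F3=0; commitIndex=3
Op 9: append 3 -> log_len=7
Op 10: append 1 -> log_len=8
Op 11: F2 acks idx 3 -> match: F0=4 F1=3 F2=3 F3=0; commitIndex=3
Op 12: F0 acks idx 1 -> match: F0=4 F1=3 F2=3 F3=0; commitIndex=3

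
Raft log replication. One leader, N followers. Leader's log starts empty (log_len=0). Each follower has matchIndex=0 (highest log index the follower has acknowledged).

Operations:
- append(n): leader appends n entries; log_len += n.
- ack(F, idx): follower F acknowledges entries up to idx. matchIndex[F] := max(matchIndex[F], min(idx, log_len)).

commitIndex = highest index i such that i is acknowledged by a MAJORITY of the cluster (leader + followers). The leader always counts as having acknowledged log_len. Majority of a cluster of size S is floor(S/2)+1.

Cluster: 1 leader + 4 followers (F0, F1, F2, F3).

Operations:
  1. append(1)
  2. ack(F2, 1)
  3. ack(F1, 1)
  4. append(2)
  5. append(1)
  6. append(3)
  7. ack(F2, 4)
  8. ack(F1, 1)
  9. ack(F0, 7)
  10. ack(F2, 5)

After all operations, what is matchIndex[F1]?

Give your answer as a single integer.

Op 1: append 1 -> log_len=1
Op 2: F2 acks idx 1 -> match: F0=0 F1=0 F2=1 F3=0; commitIndex=0
Op 3: F1 acks idx 1 -> match: F0=0 F1=1 F2=1 F3=0; commitIndex=1
Op 4: append 2 -> log_len=3
Op 5: append 1 -> log_len=4
Op 6: append 3 -> log_len=7
Op 7: F2 acks idx 4 -> match: F0=0 F1=1 F2=4 F3=0; commitIndex=1
Op 8: F1 acks idx 1 -> match: F0=0 F1=1 F2=4 F3=0; commitIndex=1
Op 9: F0 acks idx 7 -> match: F0=7 F1=1 F2=4 F3=0; commitIndex=4
Op 10: F2 acks idx 5 -> match: F0=7 F1=1 F2=5 F3=0; commitIndex=5

Answer: 1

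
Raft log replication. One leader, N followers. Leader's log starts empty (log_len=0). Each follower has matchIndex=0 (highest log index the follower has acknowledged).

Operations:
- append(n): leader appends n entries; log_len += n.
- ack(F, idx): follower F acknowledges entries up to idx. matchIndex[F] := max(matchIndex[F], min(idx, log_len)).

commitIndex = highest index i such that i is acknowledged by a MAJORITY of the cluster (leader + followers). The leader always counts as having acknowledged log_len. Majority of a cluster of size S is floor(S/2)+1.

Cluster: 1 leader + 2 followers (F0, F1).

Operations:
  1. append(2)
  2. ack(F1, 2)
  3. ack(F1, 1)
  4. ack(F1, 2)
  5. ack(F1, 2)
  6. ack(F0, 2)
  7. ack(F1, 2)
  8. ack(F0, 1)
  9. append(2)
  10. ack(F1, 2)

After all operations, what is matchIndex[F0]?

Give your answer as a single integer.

Answer: 2

Derivation:
Op 1: append 2 -> log_len=2
Op 2: F1 acks idx 2 -> match: F0=0 F1=2; commitIndex=2
Op 3: F1 acks idx 1 -> match: F0=0 F1=2; commitIndex=2
Op 4: F1 acks idx 2 -> match: F0=0 F1=2; commitIndex=2
Op 5: F1 acks idx 2 -> match: F0=0 F1=2; commitIndex=2
Op 6: F0 acks idx 2 -> match: F0=2 F1=2; commitIndex=2
Op 7: F1 acks idx 2 -> match: F0=2 F1=2; commitIndex=2
Op 8: F0 acks idx 1 -> match: F0=2 F1=2; commitIndex=2
Op 9: append 2 -> log_len=4
Op 10: F1 acks idx 2 -> match: F0=2 F1=2; commitIndex=2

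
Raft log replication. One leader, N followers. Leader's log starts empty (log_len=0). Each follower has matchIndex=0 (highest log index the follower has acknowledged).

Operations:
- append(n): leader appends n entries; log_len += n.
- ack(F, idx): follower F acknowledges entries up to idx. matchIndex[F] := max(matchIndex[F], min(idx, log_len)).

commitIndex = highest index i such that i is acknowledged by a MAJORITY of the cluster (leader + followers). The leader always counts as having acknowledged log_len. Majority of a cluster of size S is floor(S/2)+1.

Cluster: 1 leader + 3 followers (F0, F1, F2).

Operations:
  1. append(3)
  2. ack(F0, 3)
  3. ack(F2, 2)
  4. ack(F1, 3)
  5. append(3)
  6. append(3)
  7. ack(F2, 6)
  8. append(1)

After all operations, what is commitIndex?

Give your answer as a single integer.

Op 1: append 3 -> log_len=3
Op 2: F0 acks idx 3 -> match: F0=3 F1=0 F2=0; commitIndex=0
Op 3: F2 acks idx 2 -> match: F0=3 F1=0 F2=2; commitIndex=2
Op 4: F1 acks idx 3 -> match: F0=3 F1=3 F2=2; commitIndex=3
Op 5: append 3 -> log_len=6
Op 6: append 3 -> log_len=9
Op 7: F2 acks idx 6 -> match: F0=3 F1=3 F2=6; commitIndex=3
Op 8: append 1 -> log_len=10

Answer: 3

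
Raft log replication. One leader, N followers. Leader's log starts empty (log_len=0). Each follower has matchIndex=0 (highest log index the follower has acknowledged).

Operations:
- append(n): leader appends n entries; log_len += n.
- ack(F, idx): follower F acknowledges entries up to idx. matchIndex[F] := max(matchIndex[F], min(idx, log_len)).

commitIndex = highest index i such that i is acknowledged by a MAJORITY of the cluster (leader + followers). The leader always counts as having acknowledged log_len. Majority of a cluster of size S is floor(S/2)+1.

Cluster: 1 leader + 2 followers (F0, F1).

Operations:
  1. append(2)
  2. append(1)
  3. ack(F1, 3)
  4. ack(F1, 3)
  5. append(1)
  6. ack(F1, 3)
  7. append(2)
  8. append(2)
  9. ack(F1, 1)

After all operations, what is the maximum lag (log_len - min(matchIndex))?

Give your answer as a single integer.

Answer: 8

Derivation:
Op 1: append 2 -> log_len=2
Op 2: append 1 -> log_len=3
Op 3: F1 acks idx 3 -> match: F0=0 F1=3; commitIndex=3
Op 4: F1 acks idx 3 -> match: F0=0 F1=3; commitIndex=3
Op 5: append 1 -> log_len=4
Op 6: F1 acks idx 3 -> match: F0=0 F1=3; commitIndex=3
Op 7: append 2 -> log_len=6
Op 8: append 2 -> log_len=8
Op 9: F1 acks idx 1 -> match: F0=0 F1=3; commitIndex=3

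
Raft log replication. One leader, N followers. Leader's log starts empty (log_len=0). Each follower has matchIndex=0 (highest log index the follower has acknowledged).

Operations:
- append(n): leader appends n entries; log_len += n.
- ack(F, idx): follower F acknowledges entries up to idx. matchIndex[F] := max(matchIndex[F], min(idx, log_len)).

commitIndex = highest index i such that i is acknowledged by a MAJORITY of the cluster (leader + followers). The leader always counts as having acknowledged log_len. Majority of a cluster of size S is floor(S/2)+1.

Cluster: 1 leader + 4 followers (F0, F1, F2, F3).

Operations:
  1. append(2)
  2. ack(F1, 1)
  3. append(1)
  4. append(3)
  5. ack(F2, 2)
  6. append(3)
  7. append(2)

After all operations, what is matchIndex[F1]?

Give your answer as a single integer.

Answer: 1

Derivation:
Op 1: append 2 -> log_len=2
Op 2: F1 acks idx 1 -> match: F0=0 F1=1 F2=0 F3=0; commitIndex=0
Op 3: append 1 -> log_len=3
Op 4: append 3 -> log_len=6
Op 5: F2 acks idx 2 -> match: F0=0 F1=1 F2=2 F3=0; commitIndex=1
Op 6: append 3 -> log_len=9
Op 7: append 2 -> log_len=11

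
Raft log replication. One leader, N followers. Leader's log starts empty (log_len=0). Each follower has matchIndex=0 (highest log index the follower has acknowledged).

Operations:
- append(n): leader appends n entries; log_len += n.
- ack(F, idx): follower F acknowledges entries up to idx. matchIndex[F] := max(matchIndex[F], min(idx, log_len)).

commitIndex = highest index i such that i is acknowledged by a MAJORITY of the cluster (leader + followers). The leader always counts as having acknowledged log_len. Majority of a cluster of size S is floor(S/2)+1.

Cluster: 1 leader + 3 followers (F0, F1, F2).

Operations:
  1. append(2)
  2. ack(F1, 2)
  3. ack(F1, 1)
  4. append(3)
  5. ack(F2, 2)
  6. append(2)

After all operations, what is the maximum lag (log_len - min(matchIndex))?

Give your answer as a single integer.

Answer: 7

Derivation:
Op 1: append 2 -> log_len=2
Op 2: F1 acks idx 2 -> match: F0=0 F1=2 F2=0; commitIndex=0
Op 3: F1 acks idx 1 -> match: F0=0 F1=2 F2=0; commitIndex=0
Op 4: append 3 -> log_len=5
Op 5: F2 acks idx 2 -> match: F0=0 F1=2 F2=2; commitIndex=2
Op 6: append 2 -> log_len=7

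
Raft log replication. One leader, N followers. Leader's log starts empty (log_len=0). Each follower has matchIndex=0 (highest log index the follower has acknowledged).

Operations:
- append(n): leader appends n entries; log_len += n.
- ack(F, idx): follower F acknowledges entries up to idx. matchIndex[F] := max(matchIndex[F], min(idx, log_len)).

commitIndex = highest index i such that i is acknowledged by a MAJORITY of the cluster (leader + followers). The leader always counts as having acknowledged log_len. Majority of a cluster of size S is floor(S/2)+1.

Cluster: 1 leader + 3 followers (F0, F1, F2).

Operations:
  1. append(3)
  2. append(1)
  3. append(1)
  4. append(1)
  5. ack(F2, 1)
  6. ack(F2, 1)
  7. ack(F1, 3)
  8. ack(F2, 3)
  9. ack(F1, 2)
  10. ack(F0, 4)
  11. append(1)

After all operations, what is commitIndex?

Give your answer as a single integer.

Answer: 3

Derivation:
Op 1: append 3 -> log_len=3
Op 2: append 1 -> log_len=4
Op 3: append 1 -> log_len=5
Op 4: append 1 -> log_len=6
Op 5: F2 acks idx 1 -> match: F0=0 F1=0 F2=1; commitIndex=0
Op 6: F2 acks idx 1 -> match: F0=0 F1=0 F2=1; commitIndex=0
Op 7: F1 acks idx 3 -> match: F0=0 F1=3 F2=1; commitIndex=1
Op 8: F2 acks idx 3 -> match: F0=0 F1=3 F2=3; commitIndex=3
Op 9: F1 acks idx 2 -> match: F0=0 F1=3 F2=3; commitIndex=3
Op 10: F0 acks idx 4 -> match: F0=4 F1=3 F2=3; commitIndex=3
Op 11: append 1 -> log_len=7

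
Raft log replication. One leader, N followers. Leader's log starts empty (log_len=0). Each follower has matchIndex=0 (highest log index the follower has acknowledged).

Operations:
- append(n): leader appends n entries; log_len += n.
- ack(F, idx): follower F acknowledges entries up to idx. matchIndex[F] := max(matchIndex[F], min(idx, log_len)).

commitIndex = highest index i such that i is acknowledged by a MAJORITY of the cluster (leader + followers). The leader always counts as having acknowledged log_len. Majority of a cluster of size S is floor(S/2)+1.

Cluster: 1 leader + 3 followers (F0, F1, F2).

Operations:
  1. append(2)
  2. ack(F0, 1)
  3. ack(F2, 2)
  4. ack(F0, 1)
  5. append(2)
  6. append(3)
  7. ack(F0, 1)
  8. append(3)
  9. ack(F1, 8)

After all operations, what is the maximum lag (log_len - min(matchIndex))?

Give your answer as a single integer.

Op 1: append 2 -> log_len=2
Op 2: F0 acks idx 1 -> match: F0=1 F1=0 F2=0; commitIndex=0
Op 3: F2 acks idx 2 -> match: F0=1 F1=0 F2=2; commitIndex=1
Op 4: F0 acks idx 1 -> match: F0=1 F1=0 F2=2; commitIndex=1
Op 5: append 2 -> log_len=4
Op 6: append 3 -> log_len=7
Op 7: F0 acks idx 1 -> match: F0=1 F1=0 F2=2; commitIndex=1
Op 8: append 3 -> log_len=10
Op 9: F1 acks idx 8 -> match: F0=1 F1=8 F2=2; commitIndex=2

Answer: 9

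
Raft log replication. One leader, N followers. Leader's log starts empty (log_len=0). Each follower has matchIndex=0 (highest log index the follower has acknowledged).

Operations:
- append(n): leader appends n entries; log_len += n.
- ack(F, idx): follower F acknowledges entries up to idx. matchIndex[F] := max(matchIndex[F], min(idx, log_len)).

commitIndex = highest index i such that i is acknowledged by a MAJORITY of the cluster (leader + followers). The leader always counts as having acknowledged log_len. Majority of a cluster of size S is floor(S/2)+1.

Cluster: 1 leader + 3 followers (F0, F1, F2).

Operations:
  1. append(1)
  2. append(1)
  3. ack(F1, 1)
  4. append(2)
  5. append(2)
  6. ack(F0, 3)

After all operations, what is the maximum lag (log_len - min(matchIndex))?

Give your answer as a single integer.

Answer: 6

Derivation:
Op 1: append 1 -> log_len=1
Op 2: append 1 -> log_len=2
Op 3: F1 acks idx 1 -> match: F0=0 F1=1 F2=0; commitIndex=0
Op 4: append 2 -> log_len=4
Op 5: append 2 -> log_len=6
Op 6: F0 acks idx 3 -> match: F0=3 F1=1 F2=0; commitIndex=1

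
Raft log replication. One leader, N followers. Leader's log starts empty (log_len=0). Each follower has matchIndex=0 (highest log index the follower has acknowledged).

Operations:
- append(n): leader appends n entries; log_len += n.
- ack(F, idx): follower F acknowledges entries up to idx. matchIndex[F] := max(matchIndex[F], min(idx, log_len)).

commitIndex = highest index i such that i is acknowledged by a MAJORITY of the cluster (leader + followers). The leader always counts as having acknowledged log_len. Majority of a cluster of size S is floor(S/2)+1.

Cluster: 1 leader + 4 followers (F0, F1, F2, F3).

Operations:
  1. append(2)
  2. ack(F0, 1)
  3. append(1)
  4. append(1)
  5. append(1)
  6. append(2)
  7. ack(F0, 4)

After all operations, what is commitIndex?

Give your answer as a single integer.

Answer: 0

Derivation:
Op 1: append 2 -> log_len=2
Op 2: F0 acks idx 1 -> match: F0=1 F1=0 F2=0 F3=0; commitIndex=0
Op 3: append 1 -> log_len=3
Op 4: append 1 -> log_len=4
Op 5: append 1 -> log_len=5
Op 6: append 2 -> log_len=7
Op 7: F0 acks idx 4 -> match: F0=4 F1=0 F2=0 F3=0; commitIndex=0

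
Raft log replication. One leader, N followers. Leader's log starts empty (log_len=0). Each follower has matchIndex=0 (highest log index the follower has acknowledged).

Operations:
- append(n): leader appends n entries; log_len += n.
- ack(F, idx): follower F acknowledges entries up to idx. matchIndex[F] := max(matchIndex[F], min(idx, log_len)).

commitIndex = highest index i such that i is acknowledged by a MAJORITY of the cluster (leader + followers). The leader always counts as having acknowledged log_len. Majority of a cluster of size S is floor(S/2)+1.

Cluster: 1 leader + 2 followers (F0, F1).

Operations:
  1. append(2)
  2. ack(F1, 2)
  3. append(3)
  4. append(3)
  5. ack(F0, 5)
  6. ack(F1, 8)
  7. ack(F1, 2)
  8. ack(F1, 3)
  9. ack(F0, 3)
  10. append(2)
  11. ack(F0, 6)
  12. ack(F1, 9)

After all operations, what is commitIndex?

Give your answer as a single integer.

Answer: 9

Derivation:
Op 1: append 2 -> log_len=2
Op 2: F1 acks idx 2 -> match: F0=0 F1=2; commitIndex=2
Op 3: append 3 -> log_len=5
Op 4: append 3 -> log_len=8
Op 5: F0 acks idx 5 -> match: F0=5 F1=2; commitIndex=5
Op 6: F1 acks idx 8 -> match: F0=5 F1=8; commitIndex=8
Op 7: F1 acks idx 2 -> match: F0=5 F1=8; commitIndex=8
Op 8: F1 acks idx 3 -> match: F0=5 F1=8; commitIndex=8
Op 9: F0 acks idx 3 -> match: F0=5 F1=8; commitIndex=8
Op 10: append 2 -> log_len=10
Op 11: F0 acks idx 6 -> match: F0=6 F1=8; commitIndex=8
Op 12: F1 acks idx 9 -> match: F0=6 F1=9; commitIndex=9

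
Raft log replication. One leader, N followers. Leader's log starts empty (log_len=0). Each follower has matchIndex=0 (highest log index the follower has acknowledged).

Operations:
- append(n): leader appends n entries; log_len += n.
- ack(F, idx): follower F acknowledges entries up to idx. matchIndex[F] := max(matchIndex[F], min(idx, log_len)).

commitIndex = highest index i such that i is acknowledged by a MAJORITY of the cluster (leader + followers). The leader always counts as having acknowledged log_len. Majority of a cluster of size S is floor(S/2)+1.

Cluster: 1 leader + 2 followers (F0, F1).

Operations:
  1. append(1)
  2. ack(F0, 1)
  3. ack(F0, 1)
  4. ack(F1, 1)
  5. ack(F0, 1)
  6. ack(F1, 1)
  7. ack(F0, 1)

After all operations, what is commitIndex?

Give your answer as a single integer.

Op 1: append 1 -> log_len=1
Op 2: F0 acks idx 1 -> match: F0=1 F1=0; commitIndex=1
Op 3: F0 acks idx 1 -> match: F0=1 F1=0; commitIndex=1
Op 4: F1 acks idx 1 -> match: F0=1 F1=1; commitIndex=1
Op 5: F0 acks idx 1 -> match: F0=1 F1=1; commitIndex=1
Op 6: F1 acks idx 1 -> match: F0=1 F1=1; commitIndex=1
Op 7: F0 acks idx 1 -> match: F0=1 F1=1; commitIndex=1

Answer: 1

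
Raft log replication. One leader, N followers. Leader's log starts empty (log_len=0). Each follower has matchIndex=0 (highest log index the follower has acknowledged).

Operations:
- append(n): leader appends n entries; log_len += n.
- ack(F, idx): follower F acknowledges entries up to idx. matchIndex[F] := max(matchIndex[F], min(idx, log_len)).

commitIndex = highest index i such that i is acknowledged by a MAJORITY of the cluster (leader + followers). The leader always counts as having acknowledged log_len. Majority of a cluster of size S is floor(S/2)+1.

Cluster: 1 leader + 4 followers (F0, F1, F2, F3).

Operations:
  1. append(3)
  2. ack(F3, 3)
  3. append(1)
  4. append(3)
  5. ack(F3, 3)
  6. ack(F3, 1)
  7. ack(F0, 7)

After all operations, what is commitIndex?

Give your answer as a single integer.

Answer: 3

Derivation:
Op 1: append 3 -> log_len=3
Op 2: F3 acks idx 3 -> match: F0=0 F1=0 F2=0 F3=3; commitIndex=0
Op 3: append 1 -> log_len=4
Op 4: append 3 -> log_len=7
Op 5: F3 acks idx 3 -> match: F0=0 F1=0 F2=0 F3=3; commitIndex=0
Op 6: F3 acks idx 1 -> match: F0=0 F1=0 F2=0 F3=3; commitIndex=0
Op 7: F0 acks idx 7 -> match: F0=7 F1=0 F2=0 F3=3; commitIndex=3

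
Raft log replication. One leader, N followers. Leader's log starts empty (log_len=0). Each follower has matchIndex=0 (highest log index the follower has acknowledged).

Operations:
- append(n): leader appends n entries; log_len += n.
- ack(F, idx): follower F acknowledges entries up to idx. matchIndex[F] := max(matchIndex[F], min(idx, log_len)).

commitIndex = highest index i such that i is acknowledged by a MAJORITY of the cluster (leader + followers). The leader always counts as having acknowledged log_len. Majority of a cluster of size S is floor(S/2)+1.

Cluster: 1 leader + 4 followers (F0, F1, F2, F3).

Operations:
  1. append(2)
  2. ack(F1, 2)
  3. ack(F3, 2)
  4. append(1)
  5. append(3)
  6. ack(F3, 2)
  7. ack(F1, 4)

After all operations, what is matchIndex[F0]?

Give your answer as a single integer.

Op 1: append 2 -> log_len=2
Op 2: F1 acks idx 2 -> match: F0=0 F1=2 F2=0 F3=0; commitIndex=0
Op 3: F3 acks idx 2 -> match: F0=0 F1=2 F2=0 F3=2; commitIndex=2
Op 4: append 1 -> log_len=3
Op 5: append 3 -> log_len=6
Op 6: F3 acks idx 2 -> match: F0=0 F1=2 F2=0 F3=2; commitIndex=2
Op 7: F1 acks idx 4 -> match: F0=0 F1=4 F2=0 F3=2; commitIndex=2

Answer: 0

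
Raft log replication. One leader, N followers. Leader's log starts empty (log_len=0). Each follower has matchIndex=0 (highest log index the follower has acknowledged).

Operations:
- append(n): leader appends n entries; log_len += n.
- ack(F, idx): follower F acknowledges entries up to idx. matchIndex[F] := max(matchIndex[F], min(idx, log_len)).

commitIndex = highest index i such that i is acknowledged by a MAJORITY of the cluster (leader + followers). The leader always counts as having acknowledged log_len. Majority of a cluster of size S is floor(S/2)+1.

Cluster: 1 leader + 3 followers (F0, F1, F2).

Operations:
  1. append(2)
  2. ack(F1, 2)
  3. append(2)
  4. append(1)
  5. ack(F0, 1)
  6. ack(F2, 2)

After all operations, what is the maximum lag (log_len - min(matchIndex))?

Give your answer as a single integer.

Op 1: append 2 -> log_len=2
Op 2: F1 acks idx 2 -> match: F0=0 F1=2 F2=0; commitIndex=0
Op 3: append 2 -> log_len=4
Op 4: append 1 -> log_len=5
Op 5: F0 acks idx 1 -> match: F0=1 F1=2 F2=0; commitIndex=1
Op 6: F2 acks idx 2 -> match: F0=1 F1=2 F2=2; commitIndex=2

Answer: 4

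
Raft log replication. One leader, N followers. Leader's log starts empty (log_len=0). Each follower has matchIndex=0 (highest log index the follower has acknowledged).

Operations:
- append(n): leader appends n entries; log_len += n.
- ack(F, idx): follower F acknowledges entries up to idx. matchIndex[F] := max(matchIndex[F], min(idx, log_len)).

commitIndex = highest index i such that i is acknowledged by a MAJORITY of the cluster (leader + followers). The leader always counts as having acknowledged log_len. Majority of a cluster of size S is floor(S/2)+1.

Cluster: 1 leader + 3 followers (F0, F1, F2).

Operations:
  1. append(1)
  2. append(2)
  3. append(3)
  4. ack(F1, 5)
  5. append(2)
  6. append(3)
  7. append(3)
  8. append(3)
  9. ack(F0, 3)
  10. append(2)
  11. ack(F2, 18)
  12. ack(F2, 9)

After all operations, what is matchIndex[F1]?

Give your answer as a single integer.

Answer: 5

Derivation:
Op 1: append 1 -> log_len=1
Op 2: append 2 -> log_len=3
Op 3: append 3 -> log_len=6
Op 4: F1 acks idx 5 -> match: F0=0 F1=5 F2=0; commitIndex=0
Op 5: append 2 -> log_len=8
Op 6: append 3 -> log_len=11
Op 7: append 3 -> log_len=14
Op 8: append 3 -> log_len=17
Op 9: F0 acks idx 3 -> match: F0=3 F1=5 F2=0; commitIndex=3
Op 10: append 2 -> log_len=19
Op 11: F2 acks idx 18 -> match: F0=3 F1=5 F2=18; commitIndex=5
Op 12: F2 acks idx 9 -> match: F0=3 F1=5 F2=18; commitIndex=5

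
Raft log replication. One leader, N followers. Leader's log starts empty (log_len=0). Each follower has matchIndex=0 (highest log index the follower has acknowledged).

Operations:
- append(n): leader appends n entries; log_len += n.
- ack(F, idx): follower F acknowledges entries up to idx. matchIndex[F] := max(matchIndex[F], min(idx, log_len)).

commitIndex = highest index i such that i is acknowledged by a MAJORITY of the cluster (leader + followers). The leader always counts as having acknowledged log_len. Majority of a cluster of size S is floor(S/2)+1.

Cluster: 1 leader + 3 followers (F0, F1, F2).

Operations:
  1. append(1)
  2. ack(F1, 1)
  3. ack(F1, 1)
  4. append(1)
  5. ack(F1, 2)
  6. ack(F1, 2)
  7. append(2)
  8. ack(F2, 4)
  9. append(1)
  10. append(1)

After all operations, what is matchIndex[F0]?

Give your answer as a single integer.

Answer: 0

Derivation:
Op 1: append 1 -> log_len=1
Op 2: F1 acks idx 1 -> match: F0=0 F1=1 F2=0; commitIndex=0
Op 3: F1 acks idx 1 -> match: F0=0 F1=1 F2=0; commitIndex=0
Op 4: append 1 -> log_len=2
Op 5: F1 acks idx 2 -> match: F0=0 F1=2 F2=0; commitIndex=0
Op 6: F1 acks idx 2 -> match: F0=0 F1=2 F2=0; commitIndex=0
Op 7: append 2 -> log_len=4
Op 8: F2 acks idx 4 -> match: F0=0 F1=2 F2=4; commitIndex=2
Op 9: append 1 -> log_len=5
Op 10: append 1 -> log_len=6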